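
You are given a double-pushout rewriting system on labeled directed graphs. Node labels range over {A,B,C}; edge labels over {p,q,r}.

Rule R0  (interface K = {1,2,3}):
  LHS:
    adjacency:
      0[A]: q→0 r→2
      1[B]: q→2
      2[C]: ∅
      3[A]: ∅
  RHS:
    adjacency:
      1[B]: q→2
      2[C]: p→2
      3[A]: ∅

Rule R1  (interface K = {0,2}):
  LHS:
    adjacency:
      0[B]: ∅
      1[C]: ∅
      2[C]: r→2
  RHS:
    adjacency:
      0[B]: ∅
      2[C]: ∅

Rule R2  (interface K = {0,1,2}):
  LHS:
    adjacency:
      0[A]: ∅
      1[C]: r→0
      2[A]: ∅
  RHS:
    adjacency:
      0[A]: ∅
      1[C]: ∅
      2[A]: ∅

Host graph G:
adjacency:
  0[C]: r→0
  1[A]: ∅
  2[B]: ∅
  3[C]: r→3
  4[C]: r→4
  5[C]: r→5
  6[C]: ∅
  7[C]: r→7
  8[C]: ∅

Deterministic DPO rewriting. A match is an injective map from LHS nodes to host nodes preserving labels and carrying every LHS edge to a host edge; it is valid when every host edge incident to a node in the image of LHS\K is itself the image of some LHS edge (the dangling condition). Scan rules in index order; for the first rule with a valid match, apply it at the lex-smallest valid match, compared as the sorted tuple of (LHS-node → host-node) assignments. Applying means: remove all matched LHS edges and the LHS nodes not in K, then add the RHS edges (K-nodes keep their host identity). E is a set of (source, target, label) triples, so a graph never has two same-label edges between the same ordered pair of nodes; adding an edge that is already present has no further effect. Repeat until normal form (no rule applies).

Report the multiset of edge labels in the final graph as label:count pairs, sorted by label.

start.  V:9 E:5  edges: 0-r->0 3-r->3 4-r->4 5-r->5 7-r->7
1. fire R1 via {0↦2, 1↦6, 2↦0}  →  V:8 E:4  edges: 3-r->3 4-r->4 5-r->5 7-r->7
2. fire R1 via {0↦2, 1↦0, 2↦3}  →  V:7 E:3  edges: 4-r->4 5-r->5 7-r->7
3. fire R1 via {0↦2, 1↦3, 2↦4}  →  V:6 E:2  edges: 5-r->5 7-r->7
4. fire R1 via {0↦2, 1↦4, 2↦5}  →  V:5 E:1  edges: 7-r->7
5. fire R1 via {0↦2, 1↦5, 2↦7}  →  V:4 E:0  edges: ∅
halt: no rule applies after step 5
NF edges: []

Answer: (no edges)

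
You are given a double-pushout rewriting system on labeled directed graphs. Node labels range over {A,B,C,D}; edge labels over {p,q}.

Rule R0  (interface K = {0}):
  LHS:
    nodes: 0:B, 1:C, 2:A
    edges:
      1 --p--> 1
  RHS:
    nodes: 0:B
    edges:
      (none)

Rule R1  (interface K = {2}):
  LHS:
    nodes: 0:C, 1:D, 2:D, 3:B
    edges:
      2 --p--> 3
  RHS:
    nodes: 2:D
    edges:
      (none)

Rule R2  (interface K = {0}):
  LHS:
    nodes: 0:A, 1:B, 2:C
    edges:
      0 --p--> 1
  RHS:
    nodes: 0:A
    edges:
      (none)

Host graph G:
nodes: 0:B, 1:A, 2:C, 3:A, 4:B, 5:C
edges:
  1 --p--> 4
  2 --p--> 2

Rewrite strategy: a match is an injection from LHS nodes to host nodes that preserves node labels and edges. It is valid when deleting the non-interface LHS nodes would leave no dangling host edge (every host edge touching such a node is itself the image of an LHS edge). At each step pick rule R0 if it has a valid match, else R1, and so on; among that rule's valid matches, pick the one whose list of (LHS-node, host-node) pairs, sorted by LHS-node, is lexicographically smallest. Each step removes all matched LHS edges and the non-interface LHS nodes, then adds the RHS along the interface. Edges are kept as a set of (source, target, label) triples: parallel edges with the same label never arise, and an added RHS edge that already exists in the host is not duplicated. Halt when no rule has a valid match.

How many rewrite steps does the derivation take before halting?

Answer: 2

Derivation:
start.  V:6 E:2  edges: 1-p->4 2-p->2
1. fire R0 via {0↦0, 1↦2, 2↦3}  →  V:4 E:1  edges: 1-p->4
2. fire R2 via {0↦1, 1↦4, 2↦5}  →  V:2 E:0  edges: ∅
normal form: no rule applies after step 2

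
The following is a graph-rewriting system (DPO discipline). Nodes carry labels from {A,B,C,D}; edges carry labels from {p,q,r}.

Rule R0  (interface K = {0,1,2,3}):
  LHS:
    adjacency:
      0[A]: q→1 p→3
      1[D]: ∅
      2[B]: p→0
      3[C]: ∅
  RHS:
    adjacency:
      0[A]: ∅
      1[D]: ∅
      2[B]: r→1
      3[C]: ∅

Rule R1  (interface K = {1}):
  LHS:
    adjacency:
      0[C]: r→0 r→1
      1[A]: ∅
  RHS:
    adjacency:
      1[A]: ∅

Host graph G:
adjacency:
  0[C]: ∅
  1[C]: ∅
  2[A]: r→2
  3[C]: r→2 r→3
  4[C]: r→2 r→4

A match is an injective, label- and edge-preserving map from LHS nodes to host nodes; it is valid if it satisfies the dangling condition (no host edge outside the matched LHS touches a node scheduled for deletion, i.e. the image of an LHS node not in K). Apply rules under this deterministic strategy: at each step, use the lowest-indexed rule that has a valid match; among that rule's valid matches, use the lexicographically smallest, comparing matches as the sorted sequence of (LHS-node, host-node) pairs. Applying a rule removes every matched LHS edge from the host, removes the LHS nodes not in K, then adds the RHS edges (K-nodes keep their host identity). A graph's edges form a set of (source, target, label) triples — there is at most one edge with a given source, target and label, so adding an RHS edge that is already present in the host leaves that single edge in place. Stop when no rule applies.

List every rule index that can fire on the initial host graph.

Answer: [R1]

Rewrite trace:
R0: no valid match — LHS pattern not found
R1: 2 valid matches — {0↦3, 1↦2}, {0↦4, 1↦2}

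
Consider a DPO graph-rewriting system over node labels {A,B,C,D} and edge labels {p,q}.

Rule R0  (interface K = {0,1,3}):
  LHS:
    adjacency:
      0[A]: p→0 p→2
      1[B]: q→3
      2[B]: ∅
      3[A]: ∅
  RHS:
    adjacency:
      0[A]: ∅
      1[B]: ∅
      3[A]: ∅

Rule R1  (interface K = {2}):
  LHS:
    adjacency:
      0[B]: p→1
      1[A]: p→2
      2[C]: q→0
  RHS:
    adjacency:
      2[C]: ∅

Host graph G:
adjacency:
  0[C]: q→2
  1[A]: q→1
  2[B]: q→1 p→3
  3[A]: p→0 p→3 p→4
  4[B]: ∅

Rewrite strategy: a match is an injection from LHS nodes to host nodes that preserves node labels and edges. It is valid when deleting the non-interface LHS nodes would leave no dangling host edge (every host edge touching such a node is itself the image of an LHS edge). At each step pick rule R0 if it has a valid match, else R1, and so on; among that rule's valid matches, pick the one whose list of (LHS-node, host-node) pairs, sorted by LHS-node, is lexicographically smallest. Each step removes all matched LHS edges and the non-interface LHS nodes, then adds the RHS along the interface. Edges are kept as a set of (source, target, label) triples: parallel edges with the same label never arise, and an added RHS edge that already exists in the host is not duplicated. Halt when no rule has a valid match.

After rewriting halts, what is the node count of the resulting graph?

initial: |V|=5 |E|=7  E = 0-q->2 1-q->1 2-q->1 2-p->3 3-p->0 3-p->3 3-p->4
step 1: apply R0 at {0↦3, 1↦2, 2↦4, 3↦1}  → |V|=4 |E|=4  E = 0-q->2 1-q->1 2-p->3 3-p->0
step 2: apply R1 at {0↦2, 1↦3, 2↦0}  → |V|=2 |E|=1  E = 1-q->1
final graph: no rule applies after step 2
NF nodes: {0:C, 1:A}

Answer: 2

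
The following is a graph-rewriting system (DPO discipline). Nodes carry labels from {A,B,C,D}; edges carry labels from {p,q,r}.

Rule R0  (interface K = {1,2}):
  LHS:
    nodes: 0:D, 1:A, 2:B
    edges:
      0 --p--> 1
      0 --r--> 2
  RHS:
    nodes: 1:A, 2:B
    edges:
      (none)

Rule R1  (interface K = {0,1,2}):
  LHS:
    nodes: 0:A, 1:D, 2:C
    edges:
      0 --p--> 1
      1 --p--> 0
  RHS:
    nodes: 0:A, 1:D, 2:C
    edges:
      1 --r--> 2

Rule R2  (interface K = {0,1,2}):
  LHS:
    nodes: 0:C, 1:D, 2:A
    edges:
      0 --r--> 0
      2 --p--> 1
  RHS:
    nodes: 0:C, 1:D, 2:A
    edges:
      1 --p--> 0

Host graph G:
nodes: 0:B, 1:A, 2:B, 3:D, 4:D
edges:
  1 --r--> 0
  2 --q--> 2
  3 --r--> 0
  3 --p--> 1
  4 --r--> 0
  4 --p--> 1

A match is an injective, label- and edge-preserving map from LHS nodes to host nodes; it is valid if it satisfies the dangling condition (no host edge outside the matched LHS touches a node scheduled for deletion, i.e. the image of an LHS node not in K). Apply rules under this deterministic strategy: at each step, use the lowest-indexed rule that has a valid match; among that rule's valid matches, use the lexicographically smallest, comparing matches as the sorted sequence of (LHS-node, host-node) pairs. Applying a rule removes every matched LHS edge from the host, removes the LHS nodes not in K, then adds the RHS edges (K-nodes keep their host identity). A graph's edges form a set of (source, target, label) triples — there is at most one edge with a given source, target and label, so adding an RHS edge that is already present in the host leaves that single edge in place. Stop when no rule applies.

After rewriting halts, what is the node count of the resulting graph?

start.  V:5 E:6  edges: 1-r->0 2-q->2 3-r->0 3-p->1 4-r->0 4-p->1
1. fire R0 via {0↦3, 1↦1, 2↦0}  →  V:4 E:4  edges: 1-r->0 2-q->2 4-r->0 4-p->1
2. fire R0 via {0↦4, 1↦1, 2↦0}  →  V:3 E:2  edges: 1-r->0 2-q->2
normal form: no rule applies after step 2
NF nodes: {0:B, 1:A, 2:B}

Answer: 3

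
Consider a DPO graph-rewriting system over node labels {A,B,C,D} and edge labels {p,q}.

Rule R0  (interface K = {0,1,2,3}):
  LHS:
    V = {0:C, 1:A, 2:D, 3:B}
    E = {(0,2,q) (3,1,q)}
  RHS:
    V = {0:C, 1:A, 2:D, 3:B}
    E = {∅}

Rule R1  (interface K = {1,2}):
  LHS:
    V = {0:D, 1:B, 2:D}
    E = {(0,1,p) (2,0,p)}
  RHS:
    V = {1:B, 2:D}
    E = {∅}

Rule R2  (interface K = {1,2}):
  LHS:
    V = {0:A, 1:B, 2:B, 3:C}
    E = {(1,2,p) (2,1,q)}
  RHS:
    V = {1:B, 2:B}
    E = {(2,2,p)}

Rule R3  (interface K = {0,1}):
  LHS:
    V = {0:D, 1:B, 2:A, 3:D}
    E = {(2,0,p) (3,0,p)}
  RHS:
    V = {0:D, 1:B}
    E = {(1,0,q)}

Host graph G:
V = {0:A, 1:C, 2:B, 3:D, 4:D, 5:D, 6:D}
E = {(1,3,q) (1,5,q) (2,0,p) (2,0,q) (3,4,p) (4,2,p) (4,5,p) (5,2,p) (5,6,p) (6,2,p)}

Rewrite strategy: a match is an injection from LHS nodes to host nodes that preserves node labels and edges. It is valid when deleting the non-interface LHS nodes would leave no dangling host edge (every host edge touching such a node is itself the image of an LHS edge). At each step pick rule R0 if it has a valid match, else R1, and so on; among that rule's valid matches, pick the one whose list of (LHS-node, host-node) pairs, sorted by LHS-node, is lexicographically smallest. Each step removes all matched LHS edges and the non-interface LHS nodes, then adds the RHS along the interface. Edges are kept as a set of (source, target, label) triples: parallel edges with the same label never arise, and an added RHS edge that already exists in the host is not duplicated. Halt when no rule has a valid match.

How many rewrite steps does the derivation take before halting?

initial: |V|=7 |E|=10  E = 1-q->3 1-q->5 2-p->0 2-q->0 3-p->4 4-p->2 4-p->5 5-p->2 5-p->6 6-p->2
step 1: apply R0 at {0↦1, 1↦0, 2↦3, 3↦2}  → |V|=7 |E|=8  E = 1-q->5 2-p->0 3-p->4 4-p->2 4-p->5 5-p->2 5-p->6 6-p->2
step 2: apply R1 at {0↦6, 1↦2, 2↦5}  → |V|=6 |E|=6  E = 1-q->5 2-p->0 3-p->4 4-p->2 4-p->5 5-p->2
normal form: no rule applies after step 2

Answer: 2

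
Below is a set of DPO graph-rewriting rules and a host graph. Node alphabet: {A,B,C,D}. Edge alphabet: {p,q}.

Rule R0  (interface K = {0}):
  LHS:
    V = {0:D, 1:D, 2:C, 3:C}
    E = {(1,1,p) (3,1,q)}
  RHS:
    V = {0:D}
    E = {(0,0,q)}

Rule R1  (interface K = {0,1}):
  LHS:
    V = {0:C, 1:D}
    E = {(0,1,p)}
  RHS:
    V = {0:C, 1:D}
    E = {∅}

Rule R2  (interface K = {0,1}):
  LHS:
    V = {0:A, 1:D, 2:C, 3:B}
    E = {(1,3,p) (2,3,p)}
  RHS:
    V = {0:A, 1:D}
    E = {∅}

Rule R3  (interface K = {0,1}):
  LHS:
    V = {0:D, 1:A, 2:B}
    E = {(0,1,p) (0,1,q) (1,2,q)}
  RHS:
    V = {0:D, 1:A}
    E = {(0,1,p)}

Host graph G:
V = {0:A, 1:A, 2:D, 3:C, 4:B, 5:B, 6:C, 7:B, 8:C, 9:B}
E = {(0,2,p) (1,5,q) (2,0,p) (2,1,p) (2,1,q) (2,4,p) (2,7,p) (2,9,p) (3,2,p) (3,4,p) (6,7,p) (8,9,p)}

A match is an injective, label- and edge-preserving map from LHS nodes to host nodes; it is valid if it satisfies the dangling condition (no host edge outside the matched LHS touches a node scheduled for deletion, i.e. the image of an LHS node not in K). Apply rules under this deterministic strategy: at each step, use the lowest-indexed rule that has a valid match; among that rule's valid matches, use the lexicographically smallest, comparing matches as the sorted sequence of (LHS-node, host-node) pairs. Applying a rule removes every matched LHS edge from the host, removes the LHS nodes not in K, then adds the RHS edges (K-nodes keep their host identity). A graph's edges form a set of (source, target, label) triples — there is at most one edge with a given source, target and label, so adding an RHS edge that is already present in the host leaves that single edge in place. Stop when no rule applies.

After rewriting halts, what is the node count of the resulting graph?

start.  V:10 E:12  edges: 0-p->2 1-q->5 2-p->0 2-p->1 2-q->1 2-p->4 2-p->7 2-p->9 3-p->2 3-p->4 6-p->7 8-p->9
1. fire R1 via {0↦3, 1↦2}  →  V:10 E:11  edges: 0-p->2 1-q->5 2-p->0 2-p->1 2-q->1 2-p->4 2-p->7 2-p->9 3-p->4 6-p->7 8-p->9
2. fire R2 via {0↦0, 1↦2, 2↦3, 3↦4}  →  V:8 E:9  edges: 0-p->2 1-q->5 2-p->0 2-p->1 2-q->1 2-p->7 2-p->9 6-p->7 8-p->9
3. fire R2 via {0↦0, 1↦2, 2↦6, 3↦7}  →  V:6 E:7  edges: 0-p->2 1-q->5 2-p->0 2-p->1 2-q->1 2-p->9 8-p->9
4. fire R2 via {0↦0, 1↦2, 2↦8, 3↦9}  →  V:4 E:5  edges: 0-p->2 1-q->5 2-p->0 2-p->1 2-q->1
5. fire R3 via {0↦2, 1↦1, 2↦5}  →  V:3 E:3  edges: 0-p->2 2-p->0 2-p->1
final graph: no rule applies after step 5
NF nodes: {0:A, 1:A, 2:D}

Answer: 3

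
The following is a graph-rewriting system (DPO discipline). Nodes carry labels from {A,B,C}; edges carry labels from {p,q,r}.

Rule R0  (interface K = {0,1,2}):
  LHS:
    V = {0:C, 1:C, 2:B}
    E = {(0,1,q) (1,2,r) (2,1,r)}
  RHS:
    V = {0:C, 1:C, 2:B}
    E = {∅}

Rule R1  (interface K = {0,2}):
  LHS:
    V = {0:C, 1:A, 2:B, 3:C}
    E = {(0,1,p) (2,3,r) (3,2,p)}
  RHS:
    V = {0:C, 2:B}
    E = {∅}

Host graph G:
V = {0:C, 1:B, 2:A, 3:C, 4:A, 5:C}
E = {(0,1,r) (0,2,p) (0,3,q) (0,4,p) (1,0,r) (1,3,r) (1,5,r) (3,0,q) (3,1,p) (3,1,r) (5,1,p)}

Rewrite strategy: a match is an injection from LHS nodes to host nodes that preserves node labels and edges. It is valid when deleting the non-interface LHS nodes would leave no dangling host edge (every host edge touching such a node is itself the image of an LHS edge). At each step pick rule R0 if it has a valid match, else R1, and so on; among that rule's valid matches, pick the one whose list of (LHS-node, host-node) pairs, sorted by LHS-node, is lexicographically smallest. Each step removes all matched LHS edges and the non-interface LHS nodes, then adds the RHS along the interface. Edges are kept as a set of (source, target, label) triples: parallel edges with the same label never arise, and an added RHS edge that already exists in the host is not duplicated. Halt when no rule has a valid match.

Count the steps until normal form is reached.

[0] host  ⇒  6 nodes, 11 edges  {0-r->1 0-p->2 0-q->3 0-p->4 1-r->0 1-r->3 1-r->5 3-q->0 3-p->1 3-r->1 5-p->1}
[1] R0 @ {0↦0, 1↦3, 2↦1}  ⇒  6 nodes, 8 edges  {0-r->1 0-p->2 0-p->4 1-r->0 1-r->5 3-q->0 3-p->1 5-p->1}
[2] R0 @ {0↦3, 1↦0, 2↦1}  ⇒  6 nodes, 5 edges  {0-p->2 0-p->4 1-r->5 3-p->1 5-p->1}
[3] R1 @ {0↦0, 1↦2, 2↦1, 3↦5}  ⇒  4 nodes, 2 edges  {0-p->4 3-p->1}
halt: no rule applies after step 3

Answer: 3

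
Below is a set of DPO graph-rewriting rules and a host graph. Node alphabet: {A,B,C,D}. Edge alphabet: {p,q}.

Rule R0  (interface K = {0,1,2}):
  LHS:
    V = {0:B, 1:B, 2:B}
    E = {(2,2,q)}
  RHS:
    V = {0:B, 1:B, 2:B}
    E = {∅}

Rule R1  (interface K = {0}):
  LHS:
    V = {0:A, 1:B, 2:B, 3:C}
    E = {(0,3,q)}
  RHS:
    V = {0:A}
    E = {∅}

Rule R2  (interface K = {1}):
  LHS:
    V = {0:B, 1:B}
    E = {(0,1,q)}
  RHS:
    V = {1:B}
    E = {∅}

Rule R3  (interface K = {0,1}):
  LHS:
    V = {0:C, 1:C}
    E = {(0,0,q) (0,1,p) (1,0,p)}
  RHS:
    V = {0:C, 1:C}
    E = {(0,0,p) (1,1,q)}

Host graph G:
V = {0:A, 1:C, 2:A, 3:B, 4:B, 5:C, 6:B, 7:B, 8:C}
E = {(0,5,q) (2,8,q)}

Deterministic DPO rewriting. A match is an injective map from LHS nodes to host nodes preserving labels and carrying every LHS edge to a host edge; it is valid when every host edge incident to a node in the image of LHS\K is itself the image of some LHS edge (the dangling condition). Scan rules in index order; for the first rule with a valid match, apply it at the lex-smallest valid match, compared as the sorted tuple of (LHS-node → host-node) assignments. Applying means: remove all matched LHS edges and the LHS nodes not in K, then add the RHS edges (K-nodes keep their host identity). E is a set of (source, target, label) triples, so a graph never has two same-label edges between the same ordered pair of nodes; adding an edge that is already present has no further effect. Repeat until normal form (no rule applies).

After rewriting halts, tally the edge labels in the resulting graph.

Answer: (no edges)

Steps:
start.  V:9 E:2  edges: 0-q->5 2-q->8
1. fire R1 via {0↦0, 1↦3, 2↦4, 3↦5}  →  V:6 E:1  edges: 2-q->8
2. fire R1 via {0↦2, 1↦6, 2↦7, 3↦8}  →  V:3 E:0  edges: ∅
halt: no rule applies after step 2
NF edges: []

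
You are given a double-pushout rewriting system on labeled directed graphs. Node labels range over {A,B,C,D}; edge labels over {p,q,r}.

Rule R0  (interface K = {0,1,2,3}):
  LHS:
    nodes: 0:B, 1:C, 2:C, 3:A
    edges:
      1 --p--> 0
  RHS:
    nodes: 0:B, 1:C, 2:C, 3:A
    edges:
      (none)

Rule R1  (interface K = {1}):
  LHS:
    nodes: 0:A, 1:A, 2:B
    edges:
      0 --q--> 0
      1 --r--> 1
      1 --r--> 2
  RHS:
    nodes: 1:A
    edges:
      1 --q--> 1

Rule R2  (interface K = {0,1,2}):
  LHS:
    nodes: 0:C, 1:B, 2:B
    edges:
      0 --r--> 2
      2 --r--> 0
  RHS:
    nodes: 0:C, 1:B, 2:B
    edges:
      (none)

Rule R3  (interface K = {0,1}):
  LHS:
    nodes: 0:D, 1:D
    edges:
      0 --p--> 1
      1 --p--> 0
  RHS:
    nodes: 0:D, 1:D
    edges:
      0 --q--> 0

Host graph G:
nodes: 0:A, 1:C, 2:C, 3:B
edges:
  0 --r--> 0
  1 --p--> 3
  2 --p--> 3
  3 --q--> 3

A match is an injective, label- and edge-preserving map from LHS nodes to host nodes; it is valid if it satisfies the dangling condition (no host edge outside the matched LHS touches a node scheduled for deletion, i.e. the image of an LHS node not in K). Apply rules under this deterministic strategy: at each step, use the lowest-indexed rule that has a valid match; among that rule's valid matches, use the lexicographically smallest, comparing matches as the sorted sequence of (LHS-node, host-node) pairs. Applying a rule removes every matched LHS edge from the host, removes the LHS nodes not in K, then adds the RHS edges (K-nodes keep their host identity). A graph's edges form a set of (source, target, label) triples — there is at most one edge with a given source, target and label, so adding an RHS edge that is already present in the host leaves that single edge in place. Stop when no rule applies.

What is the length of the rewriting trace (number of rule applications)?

start.  V:4 E:4  edges: 0-r->0 1-p->3 2-p->3 3-q->3
1. fire R0 via {0↦3, 1↦1, 2↦2, 3↦0}  →  V:4 E:3  edges: 0-r->0 2-p->3 3-q->3
2. fire R0 via {0↦3, 1↦2, 2↦1, 3↦0}  →  V:4 E:2  edges: 0-r->0 3-q->3
final graph: no rule applies after step 2

Answer: 2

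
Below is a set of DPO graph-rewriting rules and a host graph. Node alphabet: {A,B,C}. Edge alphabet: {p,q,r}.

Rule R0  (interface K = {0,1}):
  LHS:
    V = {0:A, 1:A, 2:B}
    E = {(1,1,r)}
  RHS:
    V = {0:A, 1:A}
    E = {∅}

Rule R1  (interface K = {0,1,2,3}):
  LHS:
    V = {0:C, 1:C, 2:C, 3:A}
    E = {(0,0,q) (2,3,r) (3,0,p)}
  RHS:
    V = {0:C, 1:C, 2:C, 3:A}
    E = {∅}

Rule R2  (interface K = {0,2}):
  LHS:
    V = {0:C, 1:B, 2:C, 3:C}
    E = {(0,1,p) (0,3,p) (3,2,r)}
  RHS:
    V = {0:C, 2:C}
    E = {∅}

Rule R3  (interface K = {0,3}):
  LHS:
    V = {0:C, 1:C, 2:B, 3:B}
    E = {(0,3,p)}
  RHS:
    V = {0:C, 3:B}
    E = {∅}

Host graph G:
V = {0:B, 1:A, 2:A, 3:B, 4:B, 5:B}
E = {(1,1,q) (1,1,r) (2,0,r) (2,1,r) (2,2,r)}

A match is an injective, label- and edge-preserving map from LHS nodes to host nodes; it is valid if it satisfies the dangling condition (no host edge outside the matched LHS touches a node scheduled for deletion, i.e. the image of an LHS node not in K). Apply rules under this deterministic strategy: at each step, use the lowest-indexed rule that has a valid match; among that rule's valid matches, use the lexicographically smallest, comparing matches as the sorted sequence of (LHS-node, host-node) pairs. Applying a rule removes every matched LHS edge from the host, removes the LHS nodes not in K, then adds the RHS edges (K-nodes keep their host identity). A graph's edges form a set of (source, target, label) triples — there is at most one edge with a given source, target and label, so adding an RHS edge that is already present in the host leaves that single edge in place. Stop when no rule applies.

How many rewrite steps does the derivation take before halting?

Answer: 2

Rewrite trace:
initial: |V|=6 |E|=5  E = 1-q->1 1-r->1 2-r->0 2-r->1 2-r->2
step 1: apply R0 at {0↦1, 1↦2, 2↦3}  → |V|=5 |E|=4  E = 1-q->1 1-r->1 2-r->0 2-r->1
step 2: apply R0 at {0↦2, 1↦1, 2↦4}  → |V|=4 |E|=3  E = 1-q->1 2-r->0 2-r->1
halt: no rule applies after step 2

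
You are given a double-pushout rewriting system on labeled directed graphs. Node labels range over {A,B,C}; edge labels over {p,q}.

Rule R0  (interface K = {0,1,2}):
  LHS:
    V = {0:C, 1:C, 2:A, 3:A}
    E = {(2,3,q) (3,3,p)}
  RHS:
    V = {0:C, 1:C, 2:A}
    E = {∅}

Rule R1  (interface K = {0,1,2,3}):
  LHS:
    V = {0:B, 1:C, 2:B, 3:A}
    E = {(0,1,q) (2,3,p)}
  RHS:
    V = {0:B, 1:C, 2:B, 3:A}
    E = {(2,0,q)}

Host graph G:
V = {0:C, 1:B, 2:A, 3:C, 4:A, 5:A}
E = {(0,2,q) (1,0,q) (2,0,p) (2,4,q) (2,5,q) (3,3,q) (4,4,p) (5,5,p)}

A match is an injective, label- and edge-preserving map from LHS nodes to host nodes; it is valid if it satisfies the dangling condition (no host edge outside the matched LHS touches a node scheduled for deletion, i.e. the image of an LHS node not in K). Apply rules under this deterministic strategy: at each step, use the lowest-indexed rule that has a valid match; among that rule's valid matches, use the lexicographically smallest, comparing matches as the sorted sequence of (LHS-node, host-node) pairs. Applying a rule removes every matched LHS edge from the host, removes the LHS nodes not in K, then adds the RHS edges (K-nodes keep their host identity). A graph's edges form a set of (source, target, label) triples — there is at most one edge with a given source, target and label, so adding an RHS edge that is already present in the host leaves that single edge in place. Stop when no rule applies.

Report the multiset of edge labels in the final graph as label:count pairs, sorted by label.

Answer: p:1 q:3

Steps:
initial: |V|=6 |E|=8  E = 0-q->2 1-q->0 2-p->0 2-q->4 2-q->5 3-q->3 4-p->4 5-p->5
step 1: apply R0 at {0↦0, 1↦3, 2↦2, 3↦4}  → |V|=5 |E|=6  E = 0-q->2 1-q->0 2-p->0 2-q->5 3-q->3 5-p->5
step 2: apply R0 at {0↦0, 1↦3, 2↦2, 3↦5}  → |V|=4 |E|=4  E = 0-q->2 1-q->0 2-p->0 3-q->3
normal form: no rule applies after step 2
NF edges: [(0, 2, 'q'), (1, 0, 'q'), (2, 0, 'p'), (3, 3, 'q')]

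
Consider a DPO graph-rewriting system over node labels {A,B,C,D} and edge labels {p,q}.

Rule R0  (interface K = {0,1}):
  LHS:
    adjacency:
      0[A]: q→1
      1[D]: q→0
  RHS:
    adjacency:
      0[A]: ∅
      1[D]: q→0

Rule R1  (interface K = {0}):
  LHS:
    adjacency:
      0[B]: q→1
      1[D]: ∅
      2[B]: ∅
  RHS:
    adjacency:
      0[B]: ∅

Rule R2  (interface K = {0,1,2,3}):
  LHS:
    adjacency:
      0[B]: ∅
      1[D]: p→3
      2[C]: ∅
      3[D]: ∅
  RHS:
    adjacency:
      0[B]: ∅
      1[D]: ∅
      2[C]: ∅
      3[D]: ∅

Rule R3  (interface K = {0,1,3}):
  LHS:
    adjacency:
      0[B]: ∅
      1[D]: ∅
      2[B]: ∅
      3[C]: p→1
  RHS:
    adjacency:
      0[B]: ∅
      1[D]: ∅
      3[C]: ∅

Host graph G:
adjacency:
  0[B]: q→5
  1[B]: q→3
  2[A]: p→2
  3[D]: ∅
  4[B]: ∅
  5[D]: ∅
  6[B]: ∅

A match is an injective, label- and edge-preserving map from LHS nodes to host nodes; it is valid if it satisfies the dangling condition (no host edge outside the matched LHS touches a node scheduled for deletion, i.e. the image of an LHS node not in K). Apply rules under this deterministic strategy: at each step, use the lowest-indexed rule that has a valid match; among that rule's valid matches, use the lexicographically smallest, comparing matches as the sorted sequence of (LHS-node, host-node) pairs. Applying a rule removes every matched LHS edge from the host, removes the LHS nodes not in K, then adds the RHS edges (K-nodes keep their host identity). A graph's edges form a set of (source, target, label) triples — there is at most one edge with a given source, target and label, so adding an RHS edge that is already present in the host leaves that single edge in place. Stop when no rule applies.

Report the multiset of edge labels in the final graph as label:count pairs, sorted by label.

start.  V:7 E:3  edges: 0-q->5 1-q->3 2-p->2
1. fire R1 via {0↦0, 1↦5, 2↦4}  →  V:5 E:2  edges: 1-q->3 2-p->2
2. fire R1 via {0↦1, 1↦3, 2↦0}  →  V:3 E:1  edges: 2-p->2
final graph: no rule applies after step 2
NF edges: [(2, 2, 'p')]

Answer: p:1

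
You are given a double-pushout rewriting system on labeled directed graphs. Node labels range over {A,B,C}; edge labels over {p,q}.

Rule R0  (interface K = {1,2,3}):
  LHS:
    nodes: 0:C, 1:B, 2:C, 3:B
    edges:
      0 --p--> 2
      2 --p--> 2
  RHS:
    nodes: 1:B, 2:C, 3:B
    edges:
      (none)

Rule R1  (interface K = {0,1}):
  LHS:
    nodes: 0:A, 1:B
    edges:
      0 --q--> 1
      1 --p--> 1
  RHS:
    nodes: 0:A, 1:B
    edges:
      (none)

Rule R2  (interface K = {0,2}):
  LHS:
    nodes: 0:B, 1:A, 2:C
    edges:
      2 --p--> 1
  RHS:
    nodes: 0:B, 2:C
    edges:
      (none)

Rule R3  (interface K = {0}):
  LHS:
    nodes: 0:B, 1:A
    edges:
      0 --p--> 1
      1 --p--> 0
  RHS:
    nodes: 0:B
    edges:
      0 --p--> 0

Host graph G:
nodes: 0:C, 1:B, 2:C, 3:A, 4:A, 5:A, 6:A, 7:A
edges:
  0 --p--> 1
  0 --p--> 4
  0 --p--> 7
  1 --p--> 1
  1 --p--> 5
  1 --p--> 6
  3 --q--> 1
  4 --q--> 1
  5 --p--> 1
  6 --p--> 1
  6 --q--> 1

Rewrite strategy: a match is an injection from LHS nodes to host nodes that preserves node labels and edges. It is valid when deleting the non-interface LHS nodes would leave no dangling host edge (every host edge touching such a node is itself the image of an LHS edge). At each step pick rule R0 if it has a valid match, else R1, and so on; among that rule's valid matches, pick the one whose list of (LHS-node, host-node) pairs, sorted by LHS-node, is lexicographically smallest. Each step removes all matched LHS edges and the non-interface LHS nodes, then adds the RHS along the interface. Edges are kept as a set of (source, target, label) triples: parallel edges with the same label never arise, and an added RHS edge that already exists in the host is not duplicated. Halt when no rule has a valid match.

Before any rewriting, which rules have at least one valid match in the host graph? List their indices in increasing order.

Answer: [R1,R2,R3]

Rewrite trace:
R0: no valid match — LHS pattern not found
R1: 3 valid matches — {0↦3, 1↦1}, {0↦4, 1↦1}, {0↦6, 1↦1}
R2: 1 valid match — {0↦1, 1↦7, 2↦0}
R3: 1 valid match — {0↦1, 1↦5}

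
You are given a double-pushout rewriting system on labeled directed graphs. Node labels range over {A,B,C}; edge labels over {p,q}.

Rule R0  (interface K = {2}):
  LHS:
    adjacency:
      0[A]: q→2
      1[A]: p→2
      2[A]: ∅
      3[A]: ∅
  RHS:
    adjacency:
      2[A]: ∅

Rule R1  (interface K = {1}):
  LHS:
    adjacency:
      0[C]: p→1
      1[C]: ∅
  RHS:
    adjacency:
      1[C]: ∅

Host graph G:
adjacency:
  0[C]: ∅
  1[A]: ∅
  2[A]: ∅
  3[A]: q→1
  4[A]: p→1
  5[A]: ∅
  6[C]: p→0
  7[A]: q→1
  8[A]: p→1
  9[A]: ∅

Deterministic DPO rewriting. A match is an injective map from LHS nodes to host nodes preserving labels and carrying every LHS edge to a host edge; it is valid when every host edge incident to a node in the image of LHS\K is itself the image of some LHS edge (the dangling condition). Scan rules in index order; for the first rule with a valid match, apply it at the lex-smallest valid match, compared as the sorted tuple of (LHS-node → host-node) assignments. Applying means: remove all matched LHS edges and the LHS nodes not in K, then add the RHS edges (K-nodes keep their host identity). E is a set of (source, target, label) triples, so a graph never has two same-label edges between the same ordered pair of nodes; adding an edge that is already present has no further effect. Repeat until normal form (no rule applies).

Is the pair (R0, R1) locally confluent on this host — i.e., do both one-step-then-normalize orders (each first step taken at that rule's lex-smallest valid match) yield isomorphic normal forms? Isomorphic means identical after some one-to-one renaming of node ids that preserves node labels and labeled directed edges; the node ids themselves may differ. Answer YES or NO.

Answer: YES

Derivation:
branch R0-first: apply at {0↦3, 1↦4, 2↦1, 3↦2} → |E|=3, then 2 more step(s) → NF |V|=3 |E|=0 V={0:C, 1:A, 9:A} E=∅
branch R1-first: apply at {0↦6, 1↦0} → |E|=4, then 2 more step(s) → NF |V|=3 |E|=0 V={0:C, 1:A, 9:A} E=∅
graphs isomorphic (equal up to label-preserving node renaming)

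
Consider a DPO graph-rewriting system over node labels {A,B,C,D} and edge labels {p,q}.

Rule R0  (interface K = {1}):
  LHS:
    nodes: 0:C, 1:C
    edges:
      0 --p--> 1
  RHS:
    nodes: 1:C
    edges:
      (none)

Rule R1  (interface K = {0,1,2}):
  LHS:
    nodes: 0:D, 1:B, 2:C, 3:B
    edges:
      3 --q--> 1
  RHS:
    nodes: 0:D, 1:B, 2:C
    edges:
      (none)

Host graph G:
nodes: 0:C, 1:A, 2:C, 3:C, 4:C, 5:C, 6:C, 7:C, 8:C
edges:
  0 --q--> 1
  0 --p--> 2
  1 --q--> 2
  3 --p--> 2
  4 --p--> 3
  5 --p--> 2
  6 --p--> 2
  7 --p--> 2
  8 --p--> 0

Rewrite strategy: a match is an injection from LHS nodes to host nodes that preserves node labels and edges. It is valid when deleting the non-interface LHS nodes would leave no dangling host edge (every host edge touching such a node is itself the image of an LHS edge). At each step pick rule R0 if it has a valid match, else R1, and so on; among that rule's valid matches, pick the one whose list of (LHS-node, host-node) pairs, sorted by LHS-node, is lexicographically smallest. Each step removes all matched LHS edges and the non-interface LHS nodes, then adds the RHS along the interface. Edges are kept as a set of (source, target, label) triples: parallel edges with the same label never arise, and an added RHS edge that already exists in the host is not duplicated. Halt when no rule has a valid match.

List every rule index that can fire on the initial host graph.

R0: 5 valid matches — {0↦4, 1↦3}, {0↦5, 1↦2}, {0↦6, 1↦2} (+2 more)
R1: no valid match — LHS pattern not found

Answer: [R0]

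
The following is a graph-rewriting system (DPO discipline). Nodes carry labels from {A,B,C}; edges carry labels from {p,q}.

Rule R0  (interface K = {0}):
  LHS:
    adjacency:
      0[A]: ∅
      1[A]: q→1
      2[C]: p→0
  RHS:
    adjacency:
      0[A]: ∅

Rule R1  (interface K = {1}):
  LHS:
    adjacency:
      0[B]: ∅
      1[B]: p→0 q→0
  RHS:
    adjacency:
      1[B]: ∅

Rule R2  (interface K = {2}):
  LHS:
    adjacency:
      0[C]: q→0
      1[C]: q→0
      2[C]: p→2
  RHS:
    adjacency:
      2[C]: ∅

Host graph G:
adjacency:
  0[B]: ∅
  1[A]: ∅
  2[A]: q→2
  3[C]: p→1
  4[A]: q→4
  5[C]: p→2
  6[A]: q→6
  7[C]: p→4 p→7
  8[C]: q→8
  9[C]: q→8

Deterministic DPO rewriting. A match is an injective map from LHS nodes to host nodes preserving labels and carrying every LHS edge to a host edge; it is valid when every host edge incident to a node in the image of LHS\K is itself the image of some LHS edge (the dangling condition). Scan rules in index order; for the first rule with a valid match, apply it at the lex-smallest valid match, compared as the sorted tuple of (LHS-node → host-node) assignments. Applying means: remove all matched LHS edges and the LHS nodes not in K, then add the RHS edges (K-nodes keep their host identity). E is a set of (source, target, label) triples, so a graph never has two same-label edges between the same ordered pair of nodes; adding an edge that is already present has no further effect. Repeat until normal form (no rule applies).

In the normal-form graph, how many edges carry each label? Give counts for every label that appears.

start.  V:10 E:9  edges: 2-q->2 3-p->1 4-q->4 5-p->2 6-q->6 7-p->4 7-p->7 8-q->8 9-q->8
1. fire R0 via {0↦1, 1↦6, 2↦3}  →  V:8 E:7  edges: 2-q->2 4-q->4 5-p->2 7-p->4 7-p->7 8-q->8 9-q->8
2. fire R2 via {0↦8, 1↦9, 2↦7}  →  V:6 E:4  edges: 2-q->2 4-q->4 5-p->2 7-p->4
normal form: no rule applies after step 2
NF edges: [(2, 2, 'q'), (4, 4, 'q'), (5, 2, 'p'), (7, 4, 'p')]

Answer: p:2 q:2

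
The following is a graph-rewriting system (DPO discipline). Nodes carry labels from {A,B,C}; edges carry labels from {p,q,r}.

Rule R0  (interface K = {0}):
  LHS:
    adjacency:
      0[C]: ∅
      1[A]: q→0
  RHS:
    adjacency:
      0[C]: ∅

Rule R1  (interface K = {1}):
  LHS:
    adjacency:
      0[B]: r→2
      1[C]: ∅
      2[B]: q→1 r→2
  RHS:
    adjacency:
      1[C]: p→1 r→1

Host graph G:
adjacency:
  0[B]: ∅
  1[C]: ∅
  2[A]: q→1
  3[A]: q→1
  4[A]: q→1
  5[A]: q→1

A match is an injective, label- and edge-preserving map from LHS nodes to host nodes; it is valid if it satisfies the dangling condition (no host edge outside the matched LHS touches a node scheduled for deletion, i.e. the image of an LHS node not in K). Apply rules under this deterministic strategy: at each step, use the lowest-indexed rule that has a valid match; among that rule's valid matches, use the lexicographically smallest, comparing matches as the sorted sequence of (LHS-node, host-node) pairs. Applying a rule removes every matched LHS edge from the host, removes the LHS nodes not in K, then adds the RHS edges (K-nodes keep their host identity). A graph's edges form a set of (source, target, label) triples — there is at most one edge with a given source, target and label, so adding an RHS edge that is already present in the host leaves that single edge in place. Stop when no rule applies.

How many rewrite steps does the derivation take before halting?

[0] host  ⇒  6 nodes, 4 edges  {2-q->1 3-q->1 4-q->1 5-q->1}
[1] R0 @ {0↦1, 1↦2}  ⇒  5 nodes, 3 edges  {3-q->1 4-q->1 5-q->1}
[2] R0 @ {0↦1, 1↦3}  ⇒  4 nodes, 2 edges  {4-q->1 5-q->1}
[3] R0 @ {0↦1, 1↦4}  ⇒  3 nodes, 1 edges  {5-q->1}
[4] R0 @ {0↦1, 1↦5}  ⇒  2 nodes, 0 edges  {∅}
halt: no rule applies after step 4

Answer: 4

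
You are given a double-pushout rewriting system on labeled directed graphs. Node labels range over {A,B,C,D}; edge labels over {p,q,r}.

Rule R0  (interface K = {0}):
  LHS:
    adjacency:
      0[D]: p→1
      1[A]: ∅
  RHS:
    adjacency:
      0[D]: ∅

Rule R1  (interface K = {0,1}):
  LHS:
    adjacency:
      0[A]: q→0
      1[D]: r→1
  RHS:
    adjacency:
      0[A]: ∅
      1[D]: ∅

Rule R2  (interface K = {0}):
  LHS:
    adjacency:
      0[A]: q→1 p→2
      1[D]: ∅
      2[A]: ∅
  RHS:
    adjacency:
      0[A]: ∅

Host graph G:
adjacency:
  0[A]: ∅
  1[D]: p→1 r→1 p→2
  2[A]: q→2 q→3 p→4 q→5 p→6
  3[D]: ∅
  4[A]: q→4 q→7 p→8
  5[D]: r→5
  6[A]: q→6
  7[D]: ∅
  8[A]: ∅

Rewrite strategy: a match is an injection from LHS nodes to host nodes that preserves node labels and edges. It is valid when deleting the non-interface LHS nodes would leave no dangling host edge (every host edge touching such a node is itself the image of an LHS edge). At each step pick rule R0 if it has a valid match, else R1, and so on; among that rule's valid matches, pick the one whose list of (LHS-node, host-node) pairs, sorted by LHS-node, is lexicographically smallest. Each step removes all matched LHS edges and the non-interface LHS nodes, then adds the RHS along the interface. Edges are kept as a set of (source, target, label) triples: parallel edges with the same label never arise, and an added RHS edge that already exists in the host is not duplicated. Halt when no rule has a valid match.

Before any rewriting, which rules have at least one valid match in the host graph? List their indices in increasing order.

Answer: [R1,R2]

Derivation:
R0: no valid match — 1 raw match, all fail dangling condition
R1: 6 valid matches — {0↦2, 1↦1}, {0↦2, 1↦5}, {0↦4, 1↦1} (+3 more)
R2: 1 valid match — {0↦4, 1↦7, 2↦8}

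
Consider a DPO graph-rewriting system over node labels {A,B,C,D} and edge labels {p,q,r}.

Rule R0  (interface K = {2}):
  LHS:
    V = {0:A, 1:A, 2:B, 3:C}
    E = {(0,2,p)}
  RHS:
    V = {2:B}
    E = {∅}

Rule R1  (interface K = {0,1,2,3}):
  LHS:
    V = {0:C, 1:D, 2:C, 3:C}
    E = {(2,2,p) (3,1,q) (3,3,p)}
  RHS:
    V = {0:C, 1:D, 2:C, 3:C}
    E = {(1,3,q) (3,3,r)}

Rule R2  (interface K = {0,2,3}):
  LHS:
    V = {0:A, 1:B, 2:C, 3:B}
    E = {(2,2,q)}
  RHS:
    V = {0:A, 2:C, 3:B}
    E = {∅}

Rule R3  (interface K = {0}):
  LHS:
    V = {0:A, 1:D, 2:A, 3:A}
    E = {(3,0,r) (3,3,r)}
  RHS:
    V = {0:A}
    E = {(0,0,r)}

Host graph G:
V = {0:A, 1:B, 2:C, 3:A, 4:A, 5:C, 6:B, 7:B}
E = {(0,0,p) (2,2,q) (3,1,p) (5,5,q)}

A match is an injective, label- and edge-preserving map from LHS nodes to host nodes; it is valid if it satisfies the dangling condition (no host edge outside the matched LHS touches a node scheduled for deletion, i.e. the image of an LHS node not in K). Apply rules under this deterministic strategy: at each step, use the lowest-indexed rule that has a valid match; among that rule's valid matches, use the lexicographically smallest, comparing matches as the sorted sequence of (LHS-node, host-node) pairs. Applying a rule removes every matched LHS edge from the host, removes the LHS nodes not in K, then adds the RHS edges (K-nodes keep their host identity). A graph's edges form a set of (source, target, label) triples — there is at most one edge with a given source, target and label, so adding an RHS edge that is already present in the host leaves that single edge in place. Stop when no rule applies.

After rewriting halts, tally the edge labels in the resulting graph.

Answer: p:1

Rewrite trace:
start.  V:8 E:4  edges: 0-p->0 2-q->2 3-p->1 5-q->5
1. fire R2 via {0↦0, 1↦6, 2↦2, 3↦1}  →  V:7 E:3  edges: 0-p->0 3-p->1 5-q->5
2. fire R0 via {0↦3, 1↦4, 2↦1, 3↦2}  →  V:4 E:2  edges: 0-p->0 5-q->5
3. fire R2 via {0↦0, 1↦1, 2↦5, 3↦7}  →  V:3 E:1  edges: 0-p->0
final graph: no rule applies after step 3
NF edges: [(0, 0, 'p')]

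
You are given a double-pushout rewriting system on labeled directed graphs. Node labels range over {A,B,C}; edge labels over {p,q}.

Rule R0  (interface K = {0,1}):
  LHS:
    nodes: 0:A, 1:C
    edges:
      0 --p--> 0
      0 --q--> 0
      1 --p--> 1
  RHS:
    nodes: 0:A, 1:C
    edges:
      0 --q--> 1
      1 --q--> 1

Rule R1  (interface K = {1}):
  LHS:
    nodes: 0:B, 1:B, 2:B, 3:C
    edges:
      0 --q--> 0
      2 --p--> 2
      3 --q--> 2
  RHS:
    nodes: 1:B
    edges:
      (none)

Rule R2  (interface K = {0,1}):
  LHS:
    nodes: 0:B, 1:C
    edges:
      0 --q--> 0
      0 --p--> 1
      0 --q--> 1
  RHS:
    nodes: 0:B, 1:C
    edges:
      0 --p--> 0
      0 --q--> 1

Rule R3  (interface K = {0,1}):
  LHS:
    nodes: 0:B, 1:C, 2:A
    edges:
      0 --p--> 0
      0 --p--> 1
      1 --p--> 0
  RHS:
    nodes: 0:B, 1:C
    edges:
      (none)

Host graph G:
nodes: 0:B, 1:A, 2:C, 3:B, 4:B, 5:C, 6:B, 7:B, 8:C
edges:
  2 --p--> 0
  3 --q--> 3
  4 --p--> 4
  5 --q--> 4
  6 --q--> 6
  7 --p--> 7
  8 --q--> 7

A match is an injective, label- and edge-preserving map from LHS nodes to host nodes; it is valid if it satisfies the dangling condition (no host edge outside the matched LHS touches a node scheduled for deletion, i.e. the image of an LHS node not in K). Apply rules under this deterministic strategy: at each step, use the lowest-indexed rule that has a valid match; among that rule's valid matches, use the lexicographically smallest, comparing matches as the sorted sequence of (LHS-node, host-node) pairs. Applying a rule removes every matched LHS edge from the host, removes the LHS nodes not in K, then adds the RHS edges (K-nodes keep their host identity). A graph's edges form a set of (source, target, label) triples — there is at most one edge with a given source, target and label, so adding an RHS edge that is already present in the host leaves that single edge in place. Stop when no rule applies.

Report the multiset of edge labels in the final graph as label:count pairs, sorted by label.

Answer: p:1

Rewrite trace:
[0] host  ⇒  9 nodes, 7 edges  {2-p->0 3-q->3 4-p->4 5-q->4 6-q->6 7-p->7 8-q->7}
[1] R1 @ {0↦3, 1↦0, 2↦4, 3↦5}  ⇒  6 nodes, 4 edges  {2-p->0 6-q->6 7-p->7 8-q->7}
[2] R1 @ {0↦6, 1↦0, 2↦7, 3↦8}  ⇒  3 nodes, 1 edges  {2-p->0}
final graph: no rule applies after step 2
NF edges: [(2, 0, 'p')]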